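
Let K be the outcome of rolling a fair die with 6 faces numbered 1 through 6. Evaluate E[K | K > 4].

Given K > 4, K is equally likely to be any of {5, 6}.
E[K | K > 4] = (5 + 6) / 2 = 11/2.

11/2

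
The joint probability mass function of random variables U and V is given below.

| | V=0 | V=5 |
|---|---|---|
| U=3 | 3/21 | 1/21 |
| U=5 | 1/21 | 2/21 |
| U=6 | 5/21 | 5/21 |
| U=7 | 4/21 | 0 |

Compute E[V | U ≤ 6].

P(U ≤ 6) = 17/21.
Σ V·P over the event = 0·(3/21) + 5·(1/21) + 0·(1/21) + 5·(2/21) + 0·(5/21) + 5·(5/21) = 40/21.
E[V | U ≤ 6] = (40/21) / (17/21) = 40/17.

40/17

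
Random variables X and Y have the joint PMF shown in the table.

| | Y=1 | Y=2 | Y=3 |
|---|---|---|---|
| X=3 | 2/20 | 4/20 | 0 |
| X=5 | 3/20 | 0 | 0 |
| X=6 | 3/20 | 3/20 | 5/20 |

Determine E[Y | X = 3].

5/3

P(X = 3) = 3/10.
Σ Y·P over the event = 1·(2/20) + 2·(4/20) = 1/2.
E[Y | X = 3] = (1/2) / (3/10) = 5/3.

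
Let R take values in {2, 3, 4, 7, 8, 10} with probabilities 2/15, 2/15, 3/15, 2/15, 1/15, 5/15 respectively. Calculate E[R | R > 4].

9

P(R > 4) = 8/15.
Σ over the event: 7·2/15 + 8·1/15 + 10·1/3 = 24/5.
E[R | R > 4] = (24/5) / (8/15) = 9.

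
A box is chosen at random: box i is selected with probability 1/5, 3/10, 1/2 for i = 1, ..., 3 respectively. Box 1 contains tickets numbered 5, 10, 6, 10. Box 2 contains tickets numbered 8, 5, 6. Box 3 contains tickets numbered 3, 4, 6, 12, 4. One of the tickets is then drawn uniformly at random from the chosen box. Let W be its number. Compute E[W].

E[W | box 1] = (5+10+6+10)/4 = 31/4.
E[W | box 2] = (8+5+6)/3 = 19/3.
E[W | box 3] = (3+4+6+12+4)/5 = 29/5.
By the law of total expectation,
E[W] = (1/5)·(31/4) + (3/10)·(19/3) + (1/2)·(29/5) = 127/20.

127/20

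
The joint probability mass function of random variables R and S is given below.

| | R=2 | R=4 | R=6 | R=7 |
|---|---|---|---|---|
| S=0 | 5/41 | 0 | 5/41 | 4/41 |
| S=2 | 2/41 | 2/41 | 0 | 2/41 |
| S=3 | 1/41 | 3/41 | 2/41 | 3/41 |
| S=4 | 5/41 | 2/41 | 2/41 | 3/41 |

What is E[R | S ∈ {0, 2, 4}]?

P(S ∈ {0, 2, 4}) = 32/41.
Summing R·P(R=x,S=y) over the conditioning event gives 145/41.
E[R | S ∈ {0, 2, 4}] = (145/41) / (32/41) = 145/32.

145/32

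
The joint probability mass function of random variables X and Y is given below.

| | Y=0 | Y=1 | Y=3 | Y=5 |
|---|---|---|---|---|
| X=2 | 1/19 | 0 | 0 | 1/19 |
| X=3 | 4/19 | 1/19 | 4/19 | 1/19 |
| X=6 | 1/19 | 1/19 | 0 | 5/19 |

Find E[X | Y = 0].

10/3

P(Y = 0) = 6/19.
Summing X·P(X=x,Y=y) over the conditioning event gives 20/19.
E[X | Y = 0] = (20/19) / (6/19) = 10/3.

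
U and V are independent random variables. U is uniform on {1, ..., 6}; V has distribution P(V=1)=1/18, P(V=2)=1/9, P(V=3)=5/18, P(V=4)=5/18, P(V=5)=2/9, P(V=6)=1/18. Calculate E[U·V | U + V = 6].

126/17

P(U + V = 6) = 17/108.
Summing UV·P(x,y) over outcomes with U + V = 6 gives 7/6.
E[U·V | U + V = 6] = (7/6) / (17/108) = 126/17.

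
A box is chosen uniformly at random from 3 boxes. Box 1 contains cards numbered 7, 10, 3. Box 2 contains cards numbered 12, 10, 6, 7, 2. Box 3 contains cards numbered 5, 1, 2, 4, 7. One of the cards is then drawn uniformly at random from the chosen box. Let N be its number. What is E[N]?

E[N | box 1] = (7+10+3)/3 = 20/3.
E[N | box 2] = (12+10+6+7+2)/5 = 37/5.
E[N | box 3] = (5+1+2+4+7)/5 = 19/5.
By the law of total expectation,
E[N] = (1/3)·(20/3) + (1/3)·(37/5) + (1/3)·(19/5) = 268/45.

268/45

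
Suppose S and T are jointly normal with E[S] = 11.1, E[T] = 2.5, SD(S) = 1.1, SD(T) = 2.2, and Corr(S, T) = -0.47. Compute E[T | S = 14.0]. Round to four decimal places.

For a bivariate normal, E[T | S=x] = μ_T + ρ·(σ_T/σ_S)·(x − μ_S).
E[T | S=14.0] = 2.5 + (-0.47)·(2.2/1.1)·(14.0 − (11.1)) = 2.5 + (-0.94)·(2.9) = -0.2260.

-0.2260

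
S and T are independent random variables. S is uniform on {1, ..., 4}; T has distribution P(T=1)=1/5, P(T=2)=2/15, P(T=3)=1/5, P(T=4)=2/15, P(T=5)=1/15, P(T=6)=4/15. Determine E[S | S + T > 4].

123/44

P(S + T > 4) = 11/15.
Summing S·P(x,y) over outcomes with S + T > 4 gives 41/20.
E[S | S + T > 4] = (41/20) / (11/15) = 123/44.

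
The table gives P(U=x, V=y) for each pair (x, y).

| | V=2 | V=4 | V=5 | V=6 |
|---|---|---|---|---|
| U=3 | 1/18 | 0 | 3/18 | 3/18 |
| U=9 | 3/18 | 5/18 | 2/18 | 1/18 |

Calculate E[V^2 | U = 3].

187/7

P(U = 3) = 7/18.
Σ V^2·P over the event = 4·(1/18) + 25·(3/18) + 36·(3/18) = 187/18.
E[V^2 | U = 3] = (187/18) / (7/18) = 187/7.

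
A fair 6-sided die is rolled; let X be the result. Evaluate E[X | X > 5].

6

Given X > 5, X is equally likely to be any of {6}.
E[X | X > 5] = (6) / 1 = 6.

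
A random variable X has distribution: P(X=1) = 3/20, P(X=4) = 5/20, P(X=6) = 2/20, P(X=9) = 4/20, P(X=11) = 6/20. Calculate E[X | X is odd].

105/13

P(X is odd) = 13/20.
Σ over the event: 1·3/20 + 9·1/5 + 11·3/10 = 21/4.
E[X | X is odd] = (21/4) / (13/20) = 105/13.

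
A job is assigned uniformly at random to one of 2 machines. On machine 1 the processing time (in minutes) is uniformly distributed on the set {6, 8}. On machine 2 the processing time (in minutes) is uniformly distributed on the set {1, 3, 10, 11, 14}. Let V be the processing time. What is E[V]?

E[V | machine 1] = (6+8)/2 = 7.
E[V | machine 2] = (1+3+10+11+14)/5 = 39/5.
E[V] = (1/2)·(7) + (1/2)·(39/5) = 37/5.

37/5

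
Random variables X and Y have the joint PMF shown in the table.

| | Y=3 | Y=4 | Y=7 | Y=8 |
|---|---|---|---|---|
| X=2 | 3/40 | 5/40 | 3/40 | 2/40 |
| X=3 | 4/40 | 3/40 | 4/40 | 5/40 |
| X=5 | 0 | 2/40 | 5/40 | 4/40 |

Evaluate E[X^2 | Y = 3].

48/7

P(Y = 3) = 7/40.
Σ X^2·P over the event = 4·(3/40) + 9·(4/40) = 6/5.
E[X^2 | Y = 3] = (6/5) / (7/40) = 48/7.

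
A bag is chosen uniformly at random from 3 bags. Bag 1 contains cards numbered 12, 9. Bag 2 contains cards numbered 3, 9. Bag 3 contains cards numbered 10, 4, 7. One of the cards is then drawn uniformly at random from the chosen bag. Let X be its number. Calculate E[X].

47/6

E[X | bag 1] = (12+9)/2 = 21/2.
E[X | bag 2] = (3+9)/2 = 6.
E[X | bag 3] = (10+4+7)/3 = 7.
By the law of total expectation,
E[X] = (1/3)·(21/2) + (1/3)·(6) + (1/3)·(7) = 47/6.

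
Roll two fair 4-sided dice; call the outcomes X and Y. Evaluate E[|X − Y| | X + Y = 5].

2

Outcomes with X + Y = 5: (1,4), (2,3), (3,2), (4,1), each with probability 1/16.
E[|X − Y| | X + Y = 5] = (3 + 1 + 1 + 3) / 4 = 2.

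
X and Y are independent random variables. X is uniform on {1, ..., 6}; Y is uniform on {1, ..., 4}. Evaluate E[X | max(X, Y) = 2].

5/3

Outcomes with max(X, Y) = 2: (1,2), (2,1), (2,2), each with probability 1/24.
E[X | max(X, Y) = 2] = (1 + 2 + 2) / 3 = 5/3.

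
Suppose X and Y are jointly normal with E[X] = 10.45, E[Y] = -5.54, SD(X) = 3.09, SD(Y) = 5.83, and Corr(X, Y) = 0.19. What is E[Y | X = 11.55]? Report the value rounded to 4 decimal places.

The regression of Y on X has slope ρ·σ_Y/σ_X and passes through (μ_X, μ_Y).
E[Y | X=11.55] = -5.54 + (0.19)·(5.83/3.09)·(11.55 − (10.45)) = -5.54 + (0.35848)·(1.1) = -5.1457.

-5.1457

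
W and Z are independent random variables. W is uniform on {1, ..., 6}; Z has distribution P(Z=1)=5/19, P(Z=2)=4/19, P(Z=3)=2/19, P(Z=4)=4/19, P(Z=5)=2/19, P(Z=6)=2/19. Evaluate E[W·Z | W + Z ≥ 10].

193/7

P(W + Z ≥ 10) = 7/57.
Summing WZ·P(x,y) over outcomes with W + Z ≥ 10 gives 193/57.
E[W·Z | W + Z ≥ 10] = (193/57) / (7/57) = 193/7.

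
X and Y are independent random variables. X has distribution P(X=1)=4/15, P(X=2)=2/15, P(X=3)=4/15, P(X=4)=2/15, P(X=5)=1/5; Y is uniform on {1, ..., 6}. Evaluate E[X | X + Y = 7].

43/15

P(X + Y = 7) = 1/6.
Summing X·P(x,y) over outcomes with X + Y = 7 gives 43/90.
E[X | X + Y = 7] = (43/90) / (1/6) = 43/15.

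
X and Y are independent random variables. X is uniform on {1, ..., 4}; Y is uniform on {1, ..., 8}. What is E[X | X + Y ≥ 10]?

10/3

Outcomes with X + Y ≥ 10: (2,8), (3,7), (3,8), (4,6), (4,7), (4,8), each with probability 1/32.
E[X | X + Y ≥ 10] = (2 + 3 + 3 + 4 + 4 + 4) / 6 = 10/3.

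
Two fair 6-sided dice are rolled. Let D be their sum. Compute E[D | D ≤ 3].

P(D ≤ 3) = 1/12.
Σ over the event: 2·1/36 + 3·1/18 = 2/9.
E[D | D ≤ 3] = (2/9) / (1/12) = 8/3.

8/3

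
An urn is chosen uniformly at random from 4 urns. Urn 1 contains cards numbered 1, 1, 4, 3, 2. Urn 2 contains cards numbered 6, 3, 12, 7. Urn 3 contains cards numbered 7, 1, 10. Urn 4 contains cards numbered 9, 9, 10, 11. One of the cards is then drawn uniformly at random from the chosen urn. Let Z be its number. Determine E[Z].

E[Z | urn 1] = (1+1+4+3+2)/5 = 11/5.
E[Z | urn 2] = (6+3+12+7)/4 = 7.
E[Z | urn 3] = (7+1+10)/3 = 6.
E[Z | urn 4] = (9+9+10+11)/4 = 39/4.
E[Z] = (1/4)·(11/5) + (1/4)·(7) + (1/4)·(6) + (1/4)·(39/4) = 499/80.

499/80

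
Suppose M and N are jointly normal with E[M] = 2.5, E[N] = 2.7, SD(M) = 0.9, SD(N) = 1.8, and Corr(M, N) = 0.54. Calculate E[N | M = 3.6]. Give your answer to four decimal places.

E[N | M=x] = μ_N + ρ(σ_N/σ_M)(x − μ_M) for jointly normal variables.
E[N | M=3.6] = 2.7 + (0.54)·(1.8/0.9)·(3.6 − (2.5)) = 2.7 + (1.08)·(1.1) = 3.8880.

3.8880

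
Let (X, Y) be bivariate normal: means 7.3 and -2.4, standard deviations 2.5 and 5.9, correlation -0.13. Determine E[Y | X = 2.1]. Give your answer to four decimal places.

For a bivariate normal, E[Y | X=x] = μ_Y + ρ·(σ_Y/σ_X)·(x − μ_X).
E[Y | X=2.1] = -2.4 + (-0.13)·(5.9/2.5)·(2.1 − (7.3)) = -2.4 + (-0.3068)·(-5.2) = -0.8046.

-0.8046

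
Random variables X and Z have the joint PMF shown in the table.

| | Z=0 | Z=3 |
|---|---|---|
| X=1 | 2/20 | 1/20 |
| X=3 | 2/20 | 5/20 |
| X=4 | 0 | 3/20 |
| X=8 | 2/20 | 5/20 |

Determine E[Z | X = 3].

15/7

P(X = 3) = 7/20.
Σ Z·P over the event = 0·(2/20) + 3·(5/20) = 3/4.
E[Z | X = 3] = (3/4) / (7/20) = 15/7.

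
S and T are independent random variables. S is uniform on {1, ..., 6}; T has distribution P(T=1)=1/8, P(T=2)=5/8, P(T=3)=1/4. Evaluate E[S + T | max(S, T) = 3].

P(max(S, T) = 3) = 1/4.
Summing (S+T)·P(x,y) over outcomes with max(S, T) = 3 gives 59/48.
E[S + T | max(S, T) = 3] = (59/48) / (1/4) = 59/12.

59/12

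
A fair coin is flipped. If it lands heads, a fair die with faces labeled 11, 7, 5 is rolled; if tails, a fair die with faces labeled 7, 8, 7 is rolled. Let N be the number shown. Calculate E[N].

15/2

E[N | heads] = (11+7+5)/3 = 23/3.
E[N | tails] = (7+8+7)/3 = 22/3.
E[N] = (1/2)·(23/3) + (1/2)·(22/3) = 15/2.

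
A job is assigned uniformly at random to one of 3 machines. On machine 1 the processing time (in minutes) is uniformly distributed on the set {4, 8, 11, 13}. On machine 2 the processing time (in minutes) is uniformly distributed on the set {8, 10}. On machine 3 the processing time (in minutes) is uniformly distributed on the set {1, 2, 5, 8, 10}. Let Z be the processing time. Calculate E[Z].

E[Z | machine 1] = (4+8+11+13)/4 = 9.
E[Z | machine 2] = (8+10)/2 = 9.
E[Z | machine 3] = (1+2+5+8+10)/5 = 26/5.
By the law of total expectation,
E[Z] = (1/3)·(9) + (1/3)·(9) + (1/3)·(26/5) = 116/15.

116/15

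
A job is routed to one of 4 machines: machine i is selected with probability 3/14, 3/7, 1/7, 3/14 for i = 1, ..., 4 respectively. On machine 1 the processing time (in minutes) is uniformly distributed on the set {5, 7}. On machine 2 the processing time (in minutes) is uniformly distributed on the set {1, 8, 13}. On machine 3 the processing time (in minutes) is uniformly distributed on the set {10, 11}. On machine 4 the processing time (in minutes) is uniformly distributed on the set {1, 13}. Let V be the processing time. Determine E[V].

52/7

E[V | machine 1] = (5+7)/2 = 6.
E[V | machine 2] = (1+8+13)/3 = 22/3.
E[V | machine 3] = (10+11)/2 = 21/2.
E[V | machine 4] = (1+13)/2 = 7.
E[V] = (3/14)·(6) + (3/7)·(22/3) + (1/7)·(21/2) + (3/14)·(7) = 52/7.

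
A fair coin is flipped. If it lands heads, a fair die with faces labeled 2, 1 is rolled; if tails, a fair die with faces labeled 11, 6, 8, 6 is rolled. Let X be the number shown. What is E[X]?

E[X | heads] = (2+1)/2 = 3/2.
E[X | tails] = (11+6+8+6)/4 = 31/4.
By the law of total expectation,
E[X] = (1/2)·(3/2) + (1/2)·(31/4) = 37/8.

37/8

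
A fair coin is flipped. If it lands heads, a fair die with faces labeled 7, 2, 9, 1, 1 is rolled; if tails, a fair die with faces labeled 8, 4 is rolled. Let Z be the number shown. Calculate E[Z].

E[Z | heads] = (7+2+9+1+1)/5 = 4.
E[Z | tails] = (8+4)/2 = 6.
E[Z] = (1/2)·(4) + (1/2)·(6) = 5.

5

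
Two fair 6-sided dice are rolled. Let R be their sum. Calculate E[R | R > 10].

P(R > 10) = 1/12.
Σ over the event: 11·1/18 + 12·1/36 = 17/18.
E[R | R > 10] = (17/18) / (1/12) = 34/3.

34/3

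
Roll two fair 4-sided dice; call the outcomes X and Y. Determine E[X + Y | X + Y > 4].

6

Outcomes with X + Y > 4: (1,4), (2,3), (2,4), (3,2), (3,3), (3,4), (4,1), (4,2), (4,3), (4,4), each with probability 1/16.
E[X + Y | X + Y > 4] = (5 + 5 + 6 + 5 + 6 + 7 + 5 + 6 + 7 + 8) / 10 = 6.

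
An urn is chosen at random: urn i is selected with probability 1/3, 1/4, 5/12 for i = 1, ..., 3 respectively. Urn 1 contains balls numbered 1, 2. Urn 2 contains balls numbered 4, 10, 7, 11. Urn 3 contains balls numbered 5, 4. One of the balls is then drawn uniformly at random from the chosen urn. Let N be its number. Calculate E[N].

35/8

E[N | urn 1] = (1+2)/2 = 3/2.
E[N | urn 2] = (4+10+7+11)/4 = 8.
E[N | urn 3] = (5+4)/2 = 9/2.
E[N] = (1/3)·(3/2) + (1/4)·(8) + (5/12)·(9/2) = 35/8.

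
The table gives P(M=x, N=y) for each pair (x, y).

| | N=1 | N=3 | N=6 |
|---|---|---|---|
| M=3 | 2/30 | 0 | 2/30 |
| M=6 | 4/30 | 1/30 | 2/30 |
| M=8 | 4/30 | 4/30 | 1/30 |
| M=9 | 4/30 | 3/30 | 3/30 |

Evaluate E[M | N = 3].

65/8

P(N = 3) = 4/15.
Σ M·P over the event = 6·(1/30) + 8·(4/30) + 9·(3/30) = 13/6.
E[M | N = 3] = (13/6) / (4/15) = 65/8.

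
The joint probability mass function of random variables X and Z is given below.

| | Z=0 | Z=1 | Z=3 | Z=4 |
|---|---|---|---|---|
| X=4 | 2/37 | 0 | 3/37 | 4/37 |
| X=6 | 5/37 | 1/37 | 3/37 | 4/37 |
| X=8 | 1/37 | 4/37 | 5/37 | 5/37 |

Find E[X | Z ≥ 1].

188/29

P(Z ≥ 1) = 29/37.
Σ X·P over the event = 4·(3/37) + 4·(4/37) + 6·(1/37) + 6·(3/37) + 6·(4/37) + 8·(4/37) + 8·(5/37) + 8·(5/37) = 188/37.
E[X | Z ≥ 1] = (188/37) / (29/37) = 188/29.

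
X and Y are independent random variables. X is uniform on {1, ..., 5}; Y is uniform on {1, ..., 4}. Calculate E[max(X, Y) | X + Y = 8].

Outcomes with X + Y = 8: (4,4), (5,3), each with probability 1/20.
E[max(X, Y) | X + Y = 8] = (4 + 5) / 2 = 9/2.

9/2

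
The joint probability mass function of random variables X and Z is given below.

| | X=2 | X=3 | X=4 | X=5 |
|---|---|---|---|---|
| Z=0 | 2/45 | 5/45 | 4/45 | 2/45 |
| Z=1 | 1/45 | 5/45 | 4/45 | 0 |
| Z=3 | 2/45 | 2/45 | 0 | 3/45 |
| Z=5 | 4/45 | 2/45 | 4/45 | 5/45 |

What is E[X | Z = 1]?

33/10

P(Z = 1) = 2/9.
Σ X·P over the event = 2·(1/45) + 3·(5/45) + 4·(4/45) = 11/15.
E[X | Z = 1] = (11/15) / (2/9) = 33/10.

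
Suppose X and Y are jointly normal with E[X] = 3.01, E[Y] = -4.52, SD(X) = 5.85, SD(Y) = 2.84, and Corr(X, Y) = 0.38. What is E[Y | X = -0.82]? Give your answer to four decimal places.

The regression of Y on X has slope ρ·σ_Y/σ_X and passes through (μ_X, μ_Y).
E[Y | X=-0.82] = -4.52 + (0.38)·(2.84/5.85)·(-0.82 − (3.01)) = -4.52 + (0.18448)·(-3.83) = -5.2266.

-5.2266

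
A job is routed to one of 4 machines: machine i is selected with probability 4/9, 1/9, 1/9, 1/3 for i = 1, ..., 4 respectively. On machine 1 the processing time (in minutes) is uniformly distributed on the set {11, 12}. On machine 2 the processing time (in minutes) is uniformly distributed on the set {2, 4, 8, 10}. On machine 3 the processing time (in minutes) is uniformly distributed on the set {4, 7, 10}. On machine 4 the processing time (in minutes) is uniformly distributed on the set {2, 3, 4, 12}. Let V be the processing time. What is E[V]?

E[V | machine 1] = (11+12)/2 = 23/2.
E[V | machine 2] = (2+4+8+10)/4 = 6.
E[V | machine 3] = (4+7+10)/3 = 7.
E[V | machine 4] = (2+3+4+12)/4 = 21/4.
E[V] = (4/9)·(23/2) + (1/9)·(6) + (1/9)·(7) + (1/3)·(21/4) = 299/36.

299/36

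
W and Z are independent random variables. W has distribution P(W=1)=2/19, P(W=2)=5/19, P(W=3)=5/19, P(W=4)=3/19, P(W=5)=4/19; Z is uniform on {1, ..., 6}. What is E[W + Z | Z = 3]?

P(Z = 3) = 1/6.
Summing (W+Z)·P(x,y) over outcomes with Z = 3 gives 58/57.
E[W + Z | Z = 3] = (58/57) / (1/6) = 116/19.

116/19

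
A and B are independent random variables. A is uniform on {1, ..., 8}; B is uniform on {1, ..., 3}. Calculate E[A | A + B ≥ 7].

P(A + B ≥ 7) = 1/2.
Summing A·P(x,y) over outcomes with A + B ≥ 7 gives 77/24.
E[A | A + B ≥ 7] = (77/24) / (1/2) = 77/12.

77/12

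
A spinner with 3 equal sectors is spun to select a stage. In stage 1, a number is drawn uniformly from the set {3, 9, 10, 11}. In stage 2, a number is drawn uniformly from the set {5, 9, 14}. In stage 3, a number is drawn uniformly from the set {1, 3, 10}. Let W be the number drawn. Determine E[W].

89/12

E[W | stage 1] = (3+9+10+11)/4 = 33/4.
E[W | stage 2] = (5+9+14)/3 = 28/3.
E[W | stage 3] = (1+3+10)/3 = 14/3.
E[W] = (1/3)·(33/4) + (1/3)·(28/3) + (1/3)·(14/3) = 89/12.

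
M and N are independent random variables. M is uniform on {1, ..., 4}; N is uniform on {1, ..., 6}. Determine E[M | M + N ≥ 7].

3

Outcomes with M + N ≥ 7: (1,6), (2,5), (2,6), (3,4), (3,5), (3,6), (4,3), (4,4), (4,5), (4,6), each with probability 1/24.
E[M | M + N ≥ 7] = (1 + 2 + 2 + 3 + 3 + 3 + 4 + 4 + 4 + 4) / 10 = 3.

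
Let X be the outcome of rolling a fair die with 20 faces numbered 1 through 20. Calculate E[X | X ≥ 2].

11

P(X ≥ 2) = 19/20.
E[X | X ≥ 2] = (209/20) / (19/20) = 11.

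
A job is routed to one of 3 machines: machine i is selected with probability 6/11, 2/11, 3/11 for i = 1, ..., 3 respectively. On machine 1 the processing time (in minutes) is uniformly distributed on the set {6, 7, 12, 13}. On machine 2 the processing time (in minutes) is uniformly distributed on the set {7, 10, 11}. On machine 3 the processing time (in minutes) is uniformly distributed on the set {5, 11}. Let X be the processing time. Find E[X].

E[X | machine 1] = (6+7+12+13)/4 = 19/2.
E[X | machine 2] = (7+10+11)/3 = 28/3.
E[X | machine 3] = (5+11)/2 = 8.
By the law of total expectation,
E[X] = (6/11)·(19/2) + (2/11)·(28/3) + (3/11)·(8) = 299/33.

299/33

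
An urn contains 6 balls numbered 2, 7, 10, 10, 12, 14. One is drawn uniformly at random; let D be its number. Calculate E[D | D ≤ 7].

9/2

P(D ≤ 7) = 1/3.
Σ over the event: 2·1/6 + 7·1/6 = 3/2.
E[D | D ≤ 7] = (3/2) / (1/3) = 9/2.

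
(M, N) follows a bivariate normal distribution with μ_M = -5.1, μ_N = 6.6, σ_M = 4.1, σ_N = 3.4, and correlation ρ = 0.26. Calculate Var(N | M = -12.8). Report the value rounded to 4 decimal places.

For a bivariate normal, Var(N | M=x) = σ_N²(1 − ρ²).
Var(N | M=-12.8) = (3.4)²·(1 − (0.26)²) = 11.56·0.9324 = 10.7785.

10.7785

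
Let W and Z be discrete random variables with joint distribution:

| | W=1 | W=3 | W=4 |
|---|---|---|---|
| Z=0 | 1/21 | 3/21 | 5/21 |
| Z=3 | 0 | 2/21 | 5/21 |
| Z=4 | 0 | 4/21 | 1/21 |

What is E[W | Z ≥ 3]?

7/2

P(Z ≥ 3) = 4/7.
Σ W·P over the event = 3·(2/21) + 3·(4/21) + 4·(5/21) + 4·(1/21) = 2.
E[W | Z ≥ 3] = (2) / (4/7) = 7/2.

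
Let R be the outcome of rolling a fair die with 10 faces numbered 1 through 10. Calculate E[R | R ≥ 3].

13/2

Given R ≥ 3, R is equally likely to be any of {3, 4, 5, 6, 7, 8, 9, 10}.
E[R | R ≥ 3] = (3 + 4 + 5 + 6 + 7 + 8 + 9 + 10) / 8 = 13/2.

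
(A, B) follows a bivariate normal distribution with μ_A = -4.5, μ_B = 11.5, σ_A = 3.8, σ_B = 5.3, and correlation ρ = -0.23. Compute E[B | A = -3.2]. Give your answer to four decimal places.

11.0830

E[B | A=x] = μ_B + ρ(σ_B/σ_A)(x − μ_A) for jointly normal variables.
E[B | A=-3.2] = 11.5 + (-0.23)·(5.3/3.8)·(-3.2 − (-4.5)) = 11.5 + (-0.32079)·(1.3) = 11.0830.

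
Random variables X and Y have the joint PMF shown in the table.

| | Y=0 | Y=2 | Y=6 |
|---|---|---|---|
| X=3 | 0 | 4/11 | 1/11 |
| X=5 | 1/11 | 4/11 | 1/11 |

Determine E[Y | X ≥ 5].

P(X ≥ 5) = 6/11.
Summing Y·P(X=x,Y=y) over the conditioning event gives 14/11.
E[Y | X ≥ 5] = (14/11) / (6/11) = 7/3.

7/3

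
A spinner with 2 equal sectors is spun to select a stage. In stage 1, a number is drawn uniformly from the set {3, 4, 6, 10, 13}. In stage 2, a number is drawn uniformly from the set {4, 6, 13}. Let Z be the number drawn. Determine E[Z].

223/30

E[Z | stage 1] = (3+4+6+10+13)/5 = 36/5.
E[Z | stage 2] = (4+6+13)/3 = 23/3.
E[Z] = (1/2)·(36/5) + (1/2)·(23/3) = 223/30.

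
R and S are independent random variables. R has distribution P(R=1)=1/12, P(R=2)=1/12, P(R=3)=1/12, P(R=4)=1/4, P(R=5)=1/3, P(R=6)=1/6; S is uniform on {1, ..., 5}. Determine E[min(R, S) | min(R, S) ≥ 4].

13/3

P(min(R, S) ≥ 4) = 3/10.
Summing min(R,S)·P(x,y) over outcomes with min(R, S) ≥ 4 gives 13/10.
E[min(R, S) | min(R, S) ≥ 4] = (13/10) / (3/10) = 13/3.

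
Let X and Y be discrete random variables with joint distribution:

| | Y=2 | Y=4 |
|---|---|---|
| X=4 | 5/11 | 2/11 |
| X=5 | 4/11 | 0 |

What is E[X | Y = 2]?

40/9

P(Y = 2) = 9/11.
Σ X·P over the event = 4·(5/11) + 5·(4/11) = 40/11.
E[X | Y = 2] = (40/11) / (9/11) = 40/9.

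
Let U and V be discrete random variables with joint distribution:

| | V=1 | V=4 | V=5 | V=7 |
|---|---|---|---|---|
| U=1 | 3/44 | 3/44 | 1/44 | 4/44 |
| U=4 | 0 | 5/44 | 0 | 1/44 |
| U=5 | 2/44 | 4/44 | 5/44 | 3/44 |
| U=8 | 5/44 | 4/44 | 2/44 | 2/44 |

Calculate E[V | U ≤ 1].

48/11

P(U ≤ 1) = 1/4.
Σ V·P over the event = 1·(3/44) + 4·(3/44) + 5·(1/44) + 7·(4/44) = 12/11.
E[V | U ≤ 1] = (12/11) / (1/4) = 48/11.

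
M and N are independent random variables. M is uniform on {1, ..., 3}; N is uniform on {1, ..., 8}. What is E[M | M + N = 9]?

2

Outcomes with M + N = 9: (1,8), (2,7), (3,6), each with probability 1/24.
E[M | M + N = 9] = (1 + 2 + 3) / 3 = 2.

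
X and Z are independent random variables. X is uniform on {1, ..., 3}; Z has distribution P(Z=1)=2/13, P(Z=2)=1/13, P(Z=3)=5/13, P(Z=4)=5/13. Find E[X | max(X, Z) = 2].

P(max(X, Z) = 2) = 4/39.
Summing X·P(x,y) over outcomes with max(X, Z) = 2 gives 7/39.
E[X | max(X, Z) = 2] = (7/39) / (4/39) = 7/4.

7/4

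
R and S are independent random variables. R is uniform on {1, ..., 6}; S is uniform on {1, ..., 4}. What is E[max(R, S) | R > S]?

32/7

P(R > S) = 7/12.
Summing max(R,S)·P(x,y) over outcomes with R > S gives 8/3.
E[max(R, S) | R > S] = (8/3) / (7/12) = 32/7.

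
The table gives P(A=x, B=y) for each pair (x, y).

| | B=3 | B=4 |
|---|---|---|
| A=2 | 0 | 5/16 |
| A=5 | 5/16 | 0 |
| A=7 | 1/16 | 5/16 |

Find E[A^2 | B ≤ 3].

29

P(B ≤ 3) = 3/8.
Σ A^2·P over the event = 25·(5/16) + 49·(1/16) = 87/8.
E[A^2 | B ≤ 3] = (87/8) / (3/8) = 29.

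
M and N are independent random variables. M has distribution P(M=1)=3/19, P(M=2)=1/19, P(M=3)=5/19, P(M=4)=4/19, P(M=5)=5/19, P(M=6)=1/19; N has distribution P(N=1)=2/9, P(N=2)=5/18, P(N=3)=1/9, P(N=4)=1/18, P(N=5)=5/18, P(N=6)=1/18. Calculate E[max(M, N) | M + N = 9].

P(M + N = 9) = 16/171.
Summing max(M,N)·P(x,y) over outcomes with M + N = 9 gives 167/342.
E[max(M, N) | M + N = 9] = (167/342) / (16/171) = 167/32.

167/32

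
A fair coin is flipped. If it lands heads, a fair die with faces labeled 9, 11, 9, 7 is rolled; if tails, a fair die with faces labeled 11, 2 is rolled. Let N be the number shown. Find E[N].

E[N | heads] = (9+11+9+7)/4 = 9.
E[N | tails] = (11+2)/2 = 13/2.
E[N] = (1/2)·(9) + (1/2)·(13/2) = 31/4.

31/4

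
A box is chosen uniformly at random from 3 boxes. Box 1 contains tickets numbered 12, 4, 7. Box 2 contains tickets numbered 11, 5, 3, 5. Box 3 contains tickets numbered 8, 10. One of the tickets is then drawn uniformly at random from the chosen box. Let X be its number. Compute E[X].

68/9

E[X | box 1] = (12+4+7)/3 = 23/3.
E[X | box 2] = (11+5+3+5)/4 = 6.
E[X | box 3] = (8+10)/2 = 9.
E[X] = (1/3)·(23/3) + (1/3)·(6) + (1/3)·(9) = 68/9.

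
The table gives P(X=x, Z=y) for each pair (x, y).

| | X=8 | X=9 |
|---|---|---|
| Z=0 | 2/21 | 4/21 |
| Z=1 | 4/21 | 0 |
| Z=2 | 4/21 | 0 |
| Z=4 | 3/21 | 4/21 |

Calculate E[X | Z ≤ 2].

P(Z ≤ 2) = 2/3.
Σ X·P over the event = 8·(2/21) + 8·(4/21) + 8·(4/21) + 9·(4/21) = 116/21.
E[X | Z ≤ 2] = (116/21) / (2/3) = 58/7.

58/7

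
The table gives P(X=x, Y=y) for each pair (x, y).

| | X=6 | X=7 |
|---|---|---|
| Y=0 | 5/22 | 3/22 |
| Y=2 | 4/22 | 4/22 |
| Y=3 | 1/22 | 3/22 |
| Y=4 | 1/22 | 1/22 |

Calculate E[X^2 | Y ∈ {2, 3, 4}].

P(Y ∈ {2, 3, 4}) = 7/11.
Σ X^2·P over the event = 36·(4/22) + 36·(1/22) + 36·(1/22) + 49·(4/22) + 49·(3/22) + 49·(1/22) = 304/11.
E[X^2 | Y ∈ {2, 3, 4}] = (304/11) / (7/11) = 304/7.

304/7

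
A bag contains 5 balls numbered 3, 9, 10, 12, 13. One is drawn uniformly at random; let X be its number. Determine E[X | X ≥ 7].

P(X ≥ 7) = 4/5.
Σ over the event: 9·1/5 + 10·1/5 + 12·1/5 + 13·1/5 = 44/5.
E[X | X ≥ 7] = (44/5) / (4/5) = 11.

11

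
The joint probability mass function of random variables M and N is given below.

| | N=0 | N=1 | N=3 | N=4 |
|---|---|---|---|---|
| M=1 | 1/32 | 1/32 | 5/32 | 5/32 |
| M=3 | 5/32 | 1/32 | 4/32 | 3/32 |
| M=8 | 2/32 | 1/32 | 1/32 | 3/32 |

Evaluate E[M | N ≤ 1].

4

P(N ≤ 1) = 11/32.
Σ M·P over the event = 1·(1/32) + 1·(1/32) + 3·(5/32) + 3·(1/32) + 8·(2/32) + 8·(1/32) = 11/8.
E[M | N ≤ 1] = (11/8) / (11/32) = 4.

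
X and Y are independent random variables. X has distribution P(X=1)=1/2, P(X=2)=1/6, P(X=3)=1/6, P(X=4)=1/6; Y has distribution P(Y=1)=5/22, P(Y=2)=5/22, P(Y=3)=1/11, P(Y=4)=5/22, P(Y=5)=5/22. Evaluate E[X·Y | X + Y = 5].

P(X + Y = 5) = 9/44.
Summing XY·P(x,y) over outcomes with X + Y = 5 gives 61/66.
E[X·Y | X + Y = 5] = (61/66) / (9/44) = 122/27.

122/27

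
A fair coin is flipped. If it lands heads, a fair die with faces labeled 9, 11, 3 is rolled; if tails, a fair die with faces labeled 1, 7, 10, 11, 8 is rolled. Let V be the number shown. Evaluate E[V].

E[V | heads] = (9+11+3)/3 = 23/3.
E[V | tails] = (1+7+10+11+8)/5 = 37/5.
By the law of total expectation,
E[V] = (1/2)·(23/3) + (1/2)·(37/5) = 113/15.

113/15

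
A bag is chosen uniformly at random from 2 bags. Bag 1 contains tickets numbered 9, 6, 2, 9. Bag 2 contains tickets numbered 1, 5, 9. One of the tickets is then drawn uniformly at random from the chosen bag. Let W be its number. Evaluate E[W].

E[W | bag 1] = (9+6+2+9)/4 = 13/2.
E[W | bag 2] = (1+5+9)/3 = 5.
E[W] = (1/2)·(13/2) + (1/2)·(5) = 23/4.

23/4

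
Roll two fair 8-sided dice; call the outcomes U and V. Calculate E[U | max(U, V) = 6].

51/11

P(max(U, V) = 6) = 11/64.
Summing U·P(x,y) over outcomes with max(U, V) = 6 gives 51/64.
E[U | max(U, V) = 6] = (51/64) / (11/64) = 51/11.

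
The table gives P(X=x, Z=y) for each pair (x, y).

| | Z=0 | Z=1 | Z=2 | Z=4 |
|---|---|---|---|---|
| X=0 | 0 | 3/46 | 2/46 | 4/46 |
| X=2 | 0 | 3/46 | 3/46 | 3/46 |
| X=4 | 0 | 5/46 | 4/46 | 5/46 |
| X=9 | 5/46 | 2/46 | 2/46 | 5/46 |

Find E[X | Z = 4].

71/17

P(Z = 4) = 17/46.
Summing X·P(X=x,Z=y) over the conditioning event gives 71/46.
E[X | Z = 4] = (71/46) / (17/46) = 71/17.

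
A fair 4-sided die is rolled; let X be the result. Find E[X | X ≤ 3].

2

Given X ≤ 3, X is equally likely to be any of {1, 2, 3}.
E[X | X ≤ 3] = (1 + 2 + 3) / 3 = 2.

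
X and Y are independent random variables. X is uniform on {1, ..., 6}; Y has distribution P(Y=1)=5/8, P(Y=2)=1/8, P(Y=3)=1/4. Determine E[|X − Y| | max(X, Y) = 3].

P(max(X, Y) = 3) = 1/4.
Summing |X−Y|·P(x,y) over outcomes with max(X, Y) = 3 gives 17/48.
E[|X − Y| | max(X, Y) = 3] = (17/48) / (1/4) = 17/12.

17/12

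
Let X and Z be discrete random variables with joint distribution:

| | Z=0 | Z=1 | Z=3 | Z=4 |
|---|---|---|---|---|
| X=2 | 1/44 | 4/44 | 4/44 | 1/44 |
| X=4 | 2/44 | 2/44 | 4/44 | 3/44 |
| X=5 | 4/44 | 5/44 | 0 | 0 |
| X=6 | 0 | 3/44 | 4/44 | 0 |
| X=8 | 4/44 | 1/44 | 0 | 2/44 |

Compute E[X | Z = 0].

62/11

P(Z = 0) = 1/4.
Summing X·P(X=x,Z=y) over the conditioning event gives 31/22.
E[X | Z = 0] = (31/22) / (1/4) = 62/11.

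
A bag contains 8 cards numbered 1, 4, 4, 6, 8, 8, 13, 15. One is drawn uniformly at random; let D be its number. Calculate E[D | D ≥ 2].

P(D ≥ 2) = 7/8.
Σ over the event: 4·1/4 + 6·1/8 + 8·1/4 + 13·1/8 + 15·1/8 = 29/4.
E[D | D ≥ 2] = (29/4) / (7/8) = 58/7.

58/7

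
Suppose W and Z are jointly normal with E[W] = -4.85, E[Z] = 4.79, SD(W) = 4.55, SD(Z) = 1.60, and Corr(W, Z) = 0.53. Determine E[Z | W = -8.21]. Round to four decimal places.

The regression of Z on W has slope ρ·σ_Z/σ_W and passes through (μ_W, μ_Z).
E[Z | W=-8.21] = 4.79 + (0.53)·(1.60/4.55)·(-8.21 − (-4.85)) = 4.79 + (0.18637)·(-3.36) = 4.1638.

4.1638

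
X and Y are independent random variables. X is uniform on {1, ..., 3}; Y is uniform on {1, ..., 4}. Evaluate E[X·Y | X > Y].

P(X > Y) = 1/4.
Summing XY·P(x,y) over outcomes with X > Y gives 11/12.
E[X·Y | X > Y] = (11/12) / (1/4) = 11/3.

11/3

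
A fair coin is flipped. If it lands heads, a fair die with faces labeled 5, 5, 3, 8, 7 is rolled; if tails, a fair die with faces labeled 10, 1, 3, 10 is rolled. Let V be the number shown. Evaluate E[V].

29/5

E[V | heads] = (5+5+3+8+7)/5 = 28/5.
E[V | tails] = (10+1+3+10)/4 = 6.
E[V] = (1/2)·(28/5) + (1/2)·(6) = 29/5.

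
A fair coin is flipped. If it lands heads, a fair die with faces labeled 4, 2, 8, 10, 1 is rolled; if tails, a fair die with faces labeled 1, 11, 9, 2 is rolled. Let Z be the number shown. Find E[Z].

E[Z | heads] = (4+2+8+10+1)/5 = 5.
E[Z | tails] = (1+11+9+2)/4 = 23/4.
E[Z] = (1/2)·(5) + (1/2)·(23/4) = 43/8.

43/8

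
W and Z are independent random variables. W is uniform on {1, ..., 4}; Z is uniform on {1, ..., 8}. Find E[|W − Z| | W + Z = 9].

4

Outcomes with W + Z = 9: (1,8), (2,7), (3,6), (4,5), each with probability 1/32.
E[|W − Z| | W + Z = 9] = (7 + 5 + 3 + 1) / 4 = 4.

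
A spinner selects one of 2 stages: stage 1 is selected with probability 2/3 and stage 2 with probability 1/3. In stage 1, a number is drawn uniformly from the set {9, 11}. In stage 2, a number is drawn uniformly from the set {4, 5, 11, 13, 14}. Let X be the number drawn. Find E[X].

E[X | stage 1] = (9+11)/2 = 10.
E[X | stage 2] = (4+5+11+13+14)/5 = 47/5.
By the law of total expectation,
E[X] = (2/3)·(10) + (1/3)·(47/5) = 49/5.

49/5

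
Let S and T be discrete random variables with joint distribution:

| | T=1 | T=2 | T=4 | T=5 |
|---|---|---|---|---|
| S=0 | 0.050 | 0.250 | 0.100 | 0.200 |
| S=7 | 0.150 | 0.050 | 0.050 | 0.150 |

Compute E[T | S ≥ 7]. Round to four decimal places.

P(S ≥ 7) = 0.400.
Summing T·P(S=x,T=y) over the conditioning event gives 1.200.
E[T | S ≥ 7] = (1.200) / (0.400) = 3.0000.

3.0000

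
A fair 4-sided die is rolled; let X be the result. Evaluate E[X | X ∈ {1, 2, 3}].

2

P(X ∈ {1, 2, 3}) = 3/4.
Σ over the event: 1·1/4 + 2·1/4 + 3·1/4 = 3/2.
E[X | X ∈ {1, 2, 3}] = (3/2) / (3/4) = 2.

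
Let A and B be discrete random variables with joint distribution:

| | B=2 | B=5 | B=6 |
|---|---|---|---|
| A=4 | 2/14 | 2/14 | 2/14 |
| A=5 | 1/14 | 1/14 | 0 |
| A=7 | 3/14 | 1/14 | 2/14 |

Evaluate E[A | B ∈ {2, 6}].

P(B ∈ {2, 6}) = 5/7.
Σ A·P over the event = 4·(2/14) + 4·(2/14) + 5·(1/14) + 7·(3/14) + 7·(2/14) = 4.
E[A | B ∈ {2, 6}] = (4) / (5/7) = 28/5.

28/5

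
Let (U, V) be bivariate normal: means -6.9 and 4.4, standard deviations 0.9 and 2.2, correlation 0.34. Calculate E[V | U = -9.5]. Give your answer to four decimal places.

2.2391

E[V | U=x] = μ_V + ρ(σ_V/σ_U)(x − μ_U) for jointly normal variables.
E[V | U=-9.5] = 4.4 + (0.34)·(2.2/0.9)·(-9.5 − (-6.9)) = 4.4 + (0.83111)·(-2.6) = 2.2391.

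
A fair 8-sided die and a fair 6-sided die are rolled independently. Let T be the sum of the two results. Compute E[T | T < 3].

2

P(T < 3) = 1/48.
Σ over the event: 2·1/48 = 1/24.
E[T | T < 3] = (1/24) / (1/48) = 2.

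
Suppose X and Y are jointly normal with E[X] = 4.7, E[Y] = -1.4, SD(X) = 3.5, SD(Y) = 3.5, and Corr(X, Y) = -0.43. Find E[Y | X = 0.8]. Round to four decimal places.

E[Y | X=x] = μ_Y + ρ(σ_Y/σ_X)(x − μ_X) for jointly normal variables.
E[Y | X=0.8] = -1.4 + (-0.43)·(3.5/3.5)·(0.8 − (4.7)) = -1.4 + (-0.43)·(-3.9) = 0.2770.

0.2770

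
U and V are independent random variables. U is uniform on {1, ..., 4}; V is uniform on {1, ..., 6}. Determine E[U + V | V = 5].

15/2

Outcomes with V = 5: (1,5), (2,5), (3,5), (4,5), each with probability 1/24.
E[U + V | V = 5] = (6 + 7 + 8 + 9) / 4 = 15/2.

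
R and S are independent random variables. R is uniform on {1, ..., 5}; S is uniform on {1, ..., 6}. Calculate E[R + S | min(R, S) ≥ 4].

19/2

Outcomes with min(R, S) ≥ 4: (4,4), (4,5), (4,6), (5,4), (5,5), (5,6), each with probability 1/30.
E[R + S | min(R, S) ≥ 4] = (8 + 9 + 10 + 9 + 10 + 11) / 6 = 19/2.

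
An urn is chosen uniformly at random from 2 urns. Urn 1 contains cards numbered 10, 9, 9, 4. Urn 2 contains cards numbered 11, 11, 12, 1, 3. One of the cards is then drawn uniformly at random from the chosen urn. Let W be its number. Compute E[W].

39/5

E[W | urn 1] = (10+9+9+4)/4 = 8.
E[W | urn 2] = (11+11+12+1+3)/5 = 38/5.
By the law of total expectation,
E[W] = (1/2)·(8) + (1/2)·(38/5) = 39/5.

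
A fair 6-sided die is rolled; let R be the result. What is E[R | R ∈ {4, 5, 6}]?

5

P(R ∈ {4, 5, 6}) = 1/2.
Σ over the event: 4·1/6 + 5·1/6 + 6·1/6 = 5/2.
E[R | R ∈ {4, 5, 6}] = (5/2) / (1/2) = 5.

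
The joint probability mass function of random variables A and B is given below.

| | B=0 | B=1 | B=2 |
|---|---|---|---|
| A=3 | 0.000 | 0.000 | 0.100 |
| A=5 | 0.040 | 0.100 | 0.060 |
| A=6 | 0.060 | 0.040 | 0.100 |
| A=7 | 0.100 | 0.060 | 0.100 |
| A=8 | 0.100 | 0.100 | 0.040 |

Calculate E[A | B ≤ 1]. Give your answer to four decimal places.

P(B ≤ 1) = 0.600.
Σ A·P over the event = 5·(0.040) + 5·(0.100) + 6·(0.060) + 6·(0.040) + 7·(0.100) + 7·(0.060) + 8·(0.100) + 8·(0.100) = 4.020.
E[A | B ≤ 1] = (4.020) / (0.600) = 6.7000.

6.7000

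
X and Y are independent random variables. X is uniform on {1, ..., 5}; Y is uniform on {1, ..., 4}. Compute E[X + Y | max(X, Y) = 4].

P(max(X, Y) = 4) = 7/20.
Summing (X+Y)·P(x,y) over outcomes with max(X, Y) = 4 gives 11/5.
E[X + Y | max(X, Y) = 4] = (11/5) / (7/20) = 44/7.

44/7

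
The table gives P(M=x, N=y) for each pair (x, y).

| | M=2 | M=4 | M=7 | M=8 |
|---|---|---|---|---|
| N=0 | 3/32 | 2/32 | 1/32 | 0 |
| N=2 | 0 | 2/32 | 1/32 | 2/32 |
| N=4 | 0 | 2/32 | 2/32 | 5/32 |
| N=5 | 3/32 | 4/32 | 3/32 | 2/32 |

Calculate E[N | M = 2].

5/2

P(M = 2) = 3/16.
Σ N·P over the event = 0·(3/32) + 5·(3/32) = 15/32.
E[N | M = 2] = (15/32) / (3/16) = 5/2.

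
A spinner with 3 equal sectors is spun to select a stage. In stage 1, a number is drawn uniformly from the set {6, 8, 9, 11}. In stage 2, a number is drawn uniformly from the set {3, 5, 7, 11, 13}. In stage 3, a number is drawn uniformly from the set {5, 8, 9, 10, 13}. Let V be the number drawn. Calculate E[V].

E[V | stage 1] = (6+8+9+11)/4 = 17/2.
E[V | stage 2] = (3+5+7+11+13)/5 = 39/5.
E[V | stage 3] = (5+8+9+10+13)/5 = 9.
E[V] = (1/3)·(17/2) + (1/3)·(39/5) + (1/3)·(9) = 253/30.

253/30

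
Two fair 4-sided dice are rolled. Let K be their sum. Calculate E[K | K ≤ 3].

P(K ≤ 3) = 3/16.
Σ over the event: 2·1/16 + 3·1/8 = 1/2.
E[K | K ≤ 3] = (1/2) / (3/16) = 8/3.

8/3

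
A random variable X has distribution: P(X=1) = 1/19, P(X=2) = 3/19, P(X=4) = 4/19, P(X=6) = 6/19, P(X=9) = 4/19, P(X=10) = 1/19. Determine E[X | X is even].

P(X is even) = 14/19.
Σ over the event: 2·3/19 + 4·4/19 + 6·6/19 + 10·1/19 = 68/19.
E[X | X is even] = (68/19) / (14/19) = 34/7.

34/7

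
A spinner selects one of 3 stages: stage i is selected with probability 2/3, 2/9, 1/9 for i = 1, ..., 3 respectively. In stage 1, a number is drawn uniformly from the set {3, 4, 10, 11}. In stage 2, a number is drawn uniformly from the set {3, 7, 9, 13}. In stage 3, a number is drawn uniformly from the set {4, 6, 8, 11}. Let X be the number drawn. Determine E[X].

29/4

E[X | stage 1] = (3+4+10+11)/4 = 7.
E[X | stage 2] = (3+7+9+13)/4 = 8.
E[X | stage 3] = (4+6+8+11)/4 = 29/4.
E[X] = (2/3)·(7) + (2/9)·(8) + (1/9)·(29/4) = 29/4.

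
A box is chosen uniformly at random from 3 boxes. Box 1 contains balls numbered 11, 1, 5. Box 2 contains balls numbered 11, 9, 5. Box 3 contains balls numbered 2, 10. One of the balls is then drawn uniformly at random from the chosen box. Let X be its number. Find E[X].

E[X | box 1] = (11+1+5)/3 = 17/3.
E[X | box 2] = (11+9+5)/3 = 25/3.
E[X | box 3] = (2+10)/2 = 6.
E[X] = (1/3)·(17/3) + (1/3)·(25/3) + (1/3)·(6) = 20/3.

20/3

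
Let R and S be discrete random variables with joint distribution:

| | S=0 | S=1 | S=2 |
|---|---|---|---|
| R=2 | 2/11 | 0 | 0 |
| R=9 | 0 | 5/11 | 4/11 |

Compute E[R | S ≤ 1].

P(S ≤ 1) = 7/11.
Σ R·P over the event = 2·(2/11) + 9·(5/11) = 49/11.
E[R | S ≤ 1] = (49/11) / (7/11) = 7.

7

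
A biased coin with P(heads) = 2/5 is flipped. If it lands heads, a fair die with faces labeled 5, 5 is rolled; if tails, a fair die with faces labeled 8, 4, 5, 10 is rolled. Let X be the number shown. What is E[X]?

121/20

E[X | heads] = (5+5)/2 = 5.
E[X | tails] = (8+4+5+10)/4 = 27/4.
By the law of total expectation,
E[X] = (2/5)·(5) + (3/5)·(27/4) = 121/20.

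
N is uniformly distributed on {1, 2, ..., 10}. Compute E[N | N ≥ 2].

6

Given N ≥ 2, N is equally likely to be any of {2, 3, 4, 5, 6, 7, 8, 9, 10}.
E[N | N ≥ 2] = (2 + 3 + 4 + 5 + 6 + 7 + 8 + 9 + 10) / 9 = 6.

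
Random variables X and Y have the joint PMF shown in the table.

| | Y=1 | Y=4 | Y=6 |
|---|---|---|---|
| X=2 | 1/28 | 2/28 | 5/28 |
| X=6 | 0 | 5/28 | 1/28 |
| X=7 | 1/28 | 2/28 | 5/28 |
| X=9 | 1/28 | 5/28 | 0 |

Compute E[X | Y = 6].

P(Y = 6) = 11/28.
Σ X·P over the event = 2·(5/28) + 6·(1/28) + 7·(5/28) = 51/28.
E[X | Y = 6] = (51/28) / (11/28) = 51/11.

51/11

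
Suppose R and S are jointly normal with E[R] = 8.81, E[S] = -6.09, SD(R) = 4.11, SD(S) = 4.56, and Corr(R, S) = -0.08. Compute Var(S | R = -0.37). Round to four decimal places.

20.6605

Var(S | R=x) = (1 − ρ²)·σ_S².
Var(S | R=-0.37) = (4.56)²·(1 − (-0.08)²) = 20.7936·0.9936 = 20.6605.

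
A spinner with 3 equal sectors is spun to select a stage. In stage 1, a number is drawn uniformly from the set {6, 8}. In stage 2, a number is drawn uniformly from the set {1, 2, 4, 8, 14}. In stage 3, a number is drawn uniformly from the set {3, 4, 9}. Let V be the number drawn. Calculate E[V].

E[V | stage 1] = (6+8)/2 = 7.
E[V | stage 2] = (1+2+4+8+14)/5 = 29/5.
E[V | stage 3] = (3+4+9)/3 = 16/3.
E[V] = (1/3)·(7) + (1/3)·(29/5) + (1/3)·(16/3) = 272/45.

272/45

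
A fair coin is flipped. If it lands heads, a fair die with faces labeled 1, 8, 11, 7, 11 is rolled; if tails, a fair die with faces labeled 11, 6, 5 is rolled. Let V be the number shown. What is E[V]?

112/15

E[V | heads] = (1+8+11+7+11)/5 = 38/5.
E[V | tails] = (11+6+5)/3 = 22/3.
By the law of total expectation,
E[V] = (1/2)·(38/5) + (1/2)·(22/3) = 112/15.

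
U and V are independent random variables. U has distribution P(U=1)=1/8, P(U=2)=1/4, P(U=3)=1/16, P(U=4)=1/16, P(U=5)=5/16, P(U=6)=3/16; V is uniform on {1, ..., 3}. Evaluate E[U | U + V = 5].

P(U + V = 5) = 1/8.
Summing U·P(x,y) over outcomes with U + V = 5 gives 5/16.
E[U | U + V = 5] = (5/16) / (1/8) = 5/2.

5/2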